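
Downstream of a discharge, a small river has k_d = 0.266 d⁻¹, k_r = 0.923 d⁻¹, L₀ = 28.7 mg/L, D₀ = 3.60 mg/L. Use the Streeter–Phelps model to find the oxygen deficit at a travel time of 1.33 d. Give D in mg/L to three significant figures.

k_d L₀/(k_r−k_d) = 0.266×28.7/(0.923−0.266) = 7.634/0.6570 = 11.62 mg/L.
e^(−k_d t) = e^(−0.266×1.330) = 0.7020; e^(−k_r t) = e^(−0.923×1.330) = 0.2930.
D = 11.62 × (0.7020 − 0.2930) + 3.60 × 0.2930 = 4.753 + 1.055 = 5.808 mg/L.

D ≈ 5.81 mg/L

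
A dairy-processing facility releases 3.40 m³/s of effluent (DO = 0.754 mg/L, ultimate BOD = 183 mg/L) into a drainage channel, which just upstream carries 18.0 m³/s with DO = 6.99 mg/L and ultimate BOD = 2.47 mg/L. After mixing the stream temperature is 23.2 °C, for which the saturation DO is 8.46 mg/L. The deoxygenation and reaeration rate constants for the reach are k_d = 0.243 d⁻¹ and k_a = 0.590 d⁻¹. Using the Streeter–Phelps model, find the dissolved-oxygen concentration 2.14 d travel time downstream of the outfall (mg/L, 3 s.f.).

Mixed DO = (18.0×6.99 + 3.40×0.754)/(18.0+3.40) = 128.4/21.40 = 5.999 mg/L.
Mixed L₀ = (18.0×2.47 + 3.40×183)/(21.40) = 666.7/21.40 = 31.15 mg/L.
Initial deficit D₀ = C_s − DO₀ = 8.46 − 5.999 = 2.461 mg/L.
D(2.14) = [0.243×31.15/(0.590−0.243)](e^(−0.243×2.14) − e^(−0.590×2.14)) + 2.461 e^(−0.590×2.14)
= 21.82 × (0.5945 − 0.2829) + 2.461 × 0.2829 = 7.494 mg/L.
DO = 8.46 − 7.494 = 0.9663 mg/L.

DO ≈ 0.966 mg/L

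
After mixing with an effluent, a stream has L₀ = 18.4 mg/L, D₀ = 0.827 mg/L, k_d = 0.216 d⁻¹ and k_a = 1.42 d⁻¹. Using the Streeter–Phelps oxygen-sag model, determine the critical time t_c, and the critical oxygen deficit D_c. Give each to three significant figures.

t_c ≈ 1.32 d; D_c ≈ 2.10 mg/L

With k_a/k_d = 6.574 and 1 − D₀(k_a−k_d)/(k_d L₀) = 0.7495,
t_c = ln(6.574 × 0.7495) / (1.42 − 0.216) = ln(4.927) / 1.204 = 1.595/1.204 = 1.325 d.
D_c = (k_d/k_a) L₀ e^(−k_d t_c) = (0.216/1.42) × 18.4 × e^(−0.216×1.325) = 0.1521 × 18.4 × 0.7512 = 2.102 mg/L.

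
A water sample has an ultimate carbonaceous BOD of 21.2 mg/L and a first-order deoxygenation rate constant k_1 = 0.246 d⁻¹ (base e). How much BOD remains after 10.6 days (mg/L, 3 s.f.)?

L_t = L₀ e^(−k_1 t) = 21.2 × e^(−0.246×10.6) = 21.2 × 0.07371 = 1.563 mg/L.

L ≈ 1.56 mg/L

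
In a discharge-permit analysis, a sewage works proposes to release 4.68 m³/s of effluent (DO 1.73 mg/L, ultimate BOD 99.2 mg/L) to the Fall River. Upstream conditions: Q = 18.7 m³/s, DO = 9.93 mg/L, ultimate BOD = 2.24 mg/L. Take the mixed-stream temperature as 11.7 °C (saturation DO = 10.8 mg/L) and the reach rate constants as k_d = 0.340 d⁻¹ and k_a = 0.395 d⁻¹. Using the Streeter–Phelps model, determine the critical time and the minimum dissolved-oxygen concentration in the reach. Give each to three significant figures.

t_c ≈ 2.38 d; minimum DO ≈ 2.51 mg/L

Mixed DO = (18.7×9.93 + 4.68×1.73)/(18.7+4.68) = 193.8/23.38 = 8.289 mg/L.
Mixed L₀ = (18.7×2.24 + 4.68×99.2)/(23.38) = 506.1/23.38 = 21.65 mg/L.
Initial deficit D₀ = C_s − DO₀ = 10.8 − 8.289 = 2.511 mg/L.
t_c = (1/0.05500) ln[(0.395/0.340)(1 − 2.511×0.05500/(0.340×21.65))] = 18.18 × ln(1.140) = 2.382 d.
D_c = (0.340/0.395) × 21.65 × e^(−0.340×2.382) = 0.8608 × 21.65 × 0.4450 = 8.291 mg/L.
Minimum DO = 10.8 − 8.291 = 2.509 mg/L.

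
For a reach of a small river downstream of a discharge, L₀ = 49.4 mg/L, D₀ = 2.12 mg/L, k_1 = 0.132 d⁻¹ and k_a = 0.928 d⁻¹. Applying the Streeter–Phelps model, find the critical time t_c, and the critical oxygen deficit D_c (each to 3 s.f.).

With k_a/k_1 = 7.030 and 1 − D₀(k_a−k_1)/(k_1 L₀) = 0.7412,
t_c = ln(7.030 × 0.7412) / (0.928 − 0.132) = ln(5.211) / 0.7960 = 1.651/0.7960 = 2.074 d.
D_c = (k_1/k_a) L₀ e^(−k_1 t_c) = (0.132/0.928) × 49.4 × e^(−0.132×2.074) = 0.1422 × 49.4 × 0.7605 = 5.344 mg/L.

t_c ≈ 2.07 d; D_c ≈ 5.34 mg/L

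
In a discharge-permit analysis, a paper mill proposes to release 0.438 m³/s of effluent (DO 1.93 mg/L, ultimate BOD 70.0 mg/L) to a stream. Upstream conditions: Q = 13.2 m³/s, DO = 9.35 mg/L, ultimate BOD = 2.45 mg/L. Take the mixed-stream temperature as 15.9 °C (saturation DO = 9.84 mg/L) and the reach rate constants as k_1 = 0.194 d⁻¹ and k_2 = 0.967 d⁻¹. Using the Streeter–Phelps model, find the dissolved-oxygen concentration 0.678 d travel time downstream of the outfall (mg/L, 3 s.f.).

Mixed DO = (13.2×9.35 + 0.438×1.93)/(13.2+0.438) = 124.3/13.64 = 9.112 mg/L.
Mixed L₀ = (13.2×2.45 + 0.438×70.0)/(13.64) = 63.00/13.64 = 4.619 mg/L.
Initial deficit D₀ = C_s − DO₀ = 9.84 − 9.112 = 0.7283 mg/L.
D(0.678) = [0.194×4.619/(0.967−0.194)](e^(−0.194×0.678) − e^(−0.967×0.678)) + 0.7283 e^(−0.967×0.678)
= 1.159 × (0.8768 − 0.5191) + 0.7283 × 0.5191 = 0.7927 mg/L.
DO = 9.84 − 0.7927 = 9.047 mg/L.

DO ≈ 9.05 mg/L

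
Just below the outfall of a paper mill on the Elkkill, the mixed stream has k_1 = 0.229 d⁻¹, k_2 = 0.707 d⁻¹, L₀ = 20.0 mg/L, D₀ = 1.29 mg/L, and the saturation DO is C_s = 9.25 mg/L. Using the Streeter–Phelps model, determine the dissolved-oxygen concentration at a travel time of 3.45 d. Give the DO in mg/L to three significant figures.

k_1 L₀/(k_2−k_1) = 0.229×20.0/(0.707−0.229) = 4.580/0.4780 = 9.582 mg/L.
e^(−k_1 t) = e^(−0.229×3.450) = 0.4538; e^(−k_2 t) = e^(−0.707×3.450) = 0.08723.
D = 9.582 × (0.4538 − 0.08723) + 1.29 × 0.08723 = 3.512 + 0.1125 = 3.625 mg/L.
DO = C_s − D = 9.25 − 3.625 = 5.625 mg/L.

DO ≈ 5.62 mg/L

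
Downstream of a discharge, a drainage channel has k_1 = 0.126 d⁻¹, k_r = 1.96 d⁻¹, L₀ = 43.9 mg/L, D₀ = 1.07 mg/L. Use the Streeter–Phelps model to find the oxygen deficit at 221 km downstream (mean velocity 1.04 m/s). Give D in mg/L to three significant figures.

Travel time t = x/v = 221 km / (1.04 m/s) = 221000 m / 1.04 m/s = 212500 s = 2.459 d.
k_1 L₀/(k_r−k_1) = 0.126×43.9/(1.96−0.126) = 5.531/1.834 = 3.016 mg/L.
e^(−k_1 t) = e^(−0.126×2.459) = 0.7335; e^(−k_r t) = e^(−1.96×2.459) = 0.008062.
D = 3.016 × (0.7335 − 0.008062) + 1.07 × 0.008062 = 2.188 + 0.008626 = 2.197 mg/L.

D ≈ 2.20 mg/L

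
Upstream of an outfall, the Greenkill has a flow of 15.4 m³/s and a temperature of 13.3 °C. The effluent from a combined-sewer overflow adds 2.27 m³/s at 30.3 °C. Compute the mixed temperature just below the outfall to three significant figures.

15.5 °C

Flow-weighted mixing: C = (Q_r C_r + Q_w C_w)/(Q_r + Q_w)
= (15.4×13.3 + 2.27×30.3)/(15.4 + 2.27) = 273.6/17.67 = 15.48 °C.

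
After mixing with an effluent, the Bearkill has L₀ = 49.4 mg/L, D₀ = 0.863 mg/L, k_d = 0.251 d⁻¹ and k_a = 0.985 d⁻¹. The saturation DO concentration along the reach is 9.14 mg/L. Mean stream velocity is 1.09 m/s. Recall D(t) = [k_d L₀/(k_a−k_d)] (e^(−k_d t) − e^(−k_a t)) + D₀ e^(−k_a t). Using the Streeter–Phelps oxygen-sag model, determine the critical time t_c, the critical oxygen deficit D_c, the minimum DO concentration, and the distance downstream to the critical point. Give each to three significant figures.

t_c ≈ 1.79 d; D_c ≈ 8.03 mg/L; min DO ≈ 1.11 mg/L; x_c ≈ 169 km

t_c = [1/(k_a−k_d)] ln[(k_a/k_d)(1 − D₀(k_a−k_d)/(k_d L₀))]
= [1/(0.985−0.251)] ln[(0.985/0.251)(1 − 0.863×0.7340/(0.251×49.4))]
= (1/0.7340) ln[3.924 × 0.9489] = 1.362 × ln(3.724) = 1.362 × 1.315 = 1.791 d.
L(t_c) = L₀ e^(−k_d t_c) = 49.4 × 0.6379 = 31.51 mg/L, and at the critical point k_a D_c = k_d L, so D_c = (0.251/0.985) × 31.51 = 8.030 mg/L.
Minimum DO = C_s − D_c = 9.14 − 8.030 = 1.110 mg/L.
x_c = v t_c = 1.09 m/s × 1.791 d × 86400 s/d = 168700 m ≈ 169 km.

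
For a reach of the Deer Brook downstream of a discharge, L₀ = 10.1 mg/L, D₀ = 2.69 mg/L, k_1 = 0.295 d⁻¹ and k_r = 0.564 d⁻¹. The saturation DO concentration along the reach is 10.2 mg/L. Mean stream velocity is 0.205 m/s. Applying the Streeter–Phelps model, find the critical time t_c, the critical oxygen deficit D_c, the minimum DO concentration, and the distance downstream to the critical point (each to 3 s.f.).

t_c ≈ 1.37 d; D_c ≈ 3.52 mg/L; min DO ≈ 6.68 mg/L; x_c ≈ 24.4 km

With k_r/k_1 = 1.912 and 1 − D₀(k_r−k_1)/(k_1 L₀) = 0.7571,
t_c = ln(1.912 × 0.7571) / (0.564 − 0.295) = ln(1.448) / 0.2690 = 0.3699/0.2690 = 1.375 d.
D_c = (k_1/k_r) L₀ e^(−k_1 t_c) = (0.295/0.564) × 10.1 × e^(−0.295×1.375) = 0.5230 × 10.1 × 0.6666 = 3.521 mg/L.
Minimum DO = C_s − D_c = 10.2 − 3.521 = 6.679 mg/L.
x_c = v t_c = 0.205 m/s × 1.375 d × 86400 s/d = 24350 m ≈ 24.4 km.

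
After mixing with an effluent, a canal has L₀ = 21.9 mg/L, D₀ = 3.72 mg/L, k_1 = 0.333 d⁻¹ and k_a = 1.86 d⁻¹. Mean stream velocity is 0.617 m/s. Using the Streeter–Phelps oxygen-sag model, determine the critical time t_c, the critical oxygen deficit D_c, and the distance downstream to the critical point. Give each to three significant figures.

With k_a/k_1 = 5.586 and 1 − D₀(k_a−k_1)/(k_1 L₀) = 0.2211,
t_c = ln(5.586 × 0.2211) / (1.86 − 0.333) = ln(1.235) / 1.527 = 0.2110/1.527 = 0.1381 d.
L(t_c) = L₀ e^(−k_1 t_c) = 21.9 × 0.9550 = 20.92 mg/L, and at the critical point k_a D_c = k_1 L, so D_c = (0.333/1.86) × 20.92 = 3.745 mg/L.
x_c = v t_c = 0.617 m/s × 0.1381 d × 86400 s/d = 7365 m ≈ 7.36 km.

t_c ≈ 0.138 d; D_c ≈ 3.74 mg/L; x_c ≈ 7.36 km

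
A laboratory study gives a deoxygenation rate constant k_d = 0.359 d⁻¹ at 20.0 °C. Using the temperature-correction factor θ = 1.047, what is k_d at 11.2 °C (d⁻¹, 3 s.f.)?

k_d ≈ 0.240 d⁻¹

k_d(T₂) = k_d(T₁) · θ^(T₂−T₁) = 0.359 × 1.047^(11.2−20.0)
= 0.359 × 1.047^-8.80 = 0.359 × 0.6675 = 0.2396 d⁻¹.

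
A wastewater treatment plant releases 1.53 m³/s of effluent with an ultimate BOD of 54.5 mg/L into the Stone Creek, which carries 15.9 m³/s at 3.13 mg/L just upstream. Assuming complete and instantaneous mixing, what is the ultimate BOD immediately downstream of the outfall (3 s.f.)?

7.64 mg/L

Flow-weighted mixing: C = (Q_r C_r + Q_w C_w)/(Q_r + Q_w)
= (15.9×3.13 + 1.53×54.5)/(15.9 + 1.53) = 133.2/17.43 = 7.639 mg/L.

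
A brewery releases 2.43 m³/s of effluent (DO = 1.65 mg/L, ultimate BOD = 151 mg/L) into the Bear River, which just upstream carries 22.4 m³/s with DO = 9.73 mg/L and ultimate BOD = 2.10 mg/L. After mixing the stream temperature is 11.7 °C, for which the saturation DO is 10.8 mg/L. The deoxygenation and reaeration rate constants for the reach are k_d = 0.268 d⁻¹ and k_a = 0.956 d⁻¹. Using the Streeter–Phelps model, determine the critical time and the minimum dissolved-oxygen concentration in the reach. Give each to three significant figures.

t_c ≈ 1.36 d; minimum DO ≈ 7.55 mg/L

Mixed DO = (22.4×9.73 + 2.43×1.65)/(22.4+2.43) = 222.0/24.83 = 8.939 mg/L.
Mixed L₀ = (22.4×2.10 + 2.43×151)/(24.83) = 414.0/24.83 = 16.67 mg/L.
Initial deficit D₀ = C_s − DO₀ = 10.8 − 8.939 = 1.861 mg/L.
t_c = (1/0.6880) ln[(0.956/0.268)(1 − 1.861×0.6880/(0.268×16.67))] = 1.453 × ln(2.545) = 1.358 d.
D_c = (0.268/0.956) × 16.67 × e^(−0.268×1.358) = 0.2803 × 16.67 × 0.6950 = 3.248 mg/L.
Minimum DO = 10.8 − 3.248 = 7.552 mg/L.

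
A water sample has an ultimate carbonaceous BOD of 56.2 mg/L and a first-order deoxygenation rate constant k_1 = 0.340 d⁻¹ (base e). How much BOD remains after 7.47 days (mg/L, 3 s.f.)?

L_t = L₀ e^(−k_1 t) = 56.2 × e^(−0.340×7.47) = 56.2 × 0.07888 = 4.433 mg/L.

L ≈ 4.43 mg/L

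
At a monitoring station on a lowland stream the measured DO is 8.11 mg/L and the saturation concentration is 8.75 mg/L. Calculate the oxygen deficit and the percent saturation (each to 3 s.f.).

D = C_s − C = 8.75 − 8.11 = 0.640 mg/L.
% saturation = 8.11/8.75 × 100 = 92.7 %.

D ≈ 0.640 mg/L; 92.7 % saturation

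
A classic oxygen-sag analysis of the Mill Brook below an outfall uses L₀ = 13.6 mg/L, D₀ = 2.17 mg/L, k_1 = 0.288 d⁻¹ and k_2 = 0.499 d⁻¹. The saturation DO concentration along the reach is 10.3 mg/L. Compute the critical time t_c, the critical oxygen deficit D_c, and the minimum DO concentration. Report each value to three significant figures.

With k_2/k_1 = 1.733 and 1 − D₀(k_2−k_1)/(k_1 L₀) = 0.8831,
t_c = ln(1.733 × 0.8831) / (0.499 − 0.288) = ln(1.530) / 0.2110 = 0.4253/0.2110 = 2.016 d.
L(t_c) = L₀ e^(−k_1 t_c) = 13.6 × 0.5596 = 7.610 mg/L, and at the critical point k_2 D_c = k_1 L, so D_c = (0.288/0.499) × 7.610 = 4.392 mg/L.
Minimum DO = C_s − D_c = 10.3 − 4.392 = 5.908 mg/L.

t_c ≈ 2.02 d; D_c ≈ 4.39 mg/L; min DO ≈ 5.91 mg/L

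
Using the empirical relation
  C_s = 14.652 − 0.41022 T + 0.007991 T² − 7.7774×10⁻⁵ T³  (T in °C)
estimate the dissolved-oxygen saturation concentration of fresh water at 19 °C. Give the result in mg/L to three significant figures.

C_s ≈ 9.21 mg/L

C_s = 14.652 − 0.41022×19 + 0.007991×19² − 7.7774×10⁻⁵×19³ = 9.209 mg/L.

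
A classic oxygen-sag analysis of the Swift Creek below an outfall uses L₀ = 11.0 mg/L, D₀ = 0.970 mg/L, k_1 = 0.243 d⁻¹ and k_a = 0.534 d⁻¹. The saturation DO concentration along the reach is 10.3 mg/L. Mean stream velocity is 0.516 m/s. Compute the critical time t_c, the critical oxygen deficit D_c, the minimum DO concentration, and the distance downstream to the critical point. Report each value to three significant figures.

With k_a/k_1 = 2.198 and 1 − D₀(k_a−k_1)/(k_1 L₀) = 0.8944,
t_c = ln(2.198 × 0.8944) / (0.534 − 0.243) = ln(1.965) / 0.2910 = 0.6757/0.2910 = 2.322 d.
L(t_c) = L₀ e^(−k_1 t_c) = 11.0 × 0.5688 = 6.257 mg/L, and at the critical point k_a D_c = k_1 L, so D_c = (0.243/0.534) × 6.257 = 2.847 mg/L.
Minimum DO = C_s − D_c = 10.3 − 2.847 = 7.453 mg/L.
x_c = v t_c = 0.516 m/s × 2.322 d × 86400 s/d = 103500 m ≈ 104 km.

t_c ≈ 2.32 d; D_c ≈ 2.85 mg/L; min DO ≈ 7.45 mg/L; x_c ≈ 104 km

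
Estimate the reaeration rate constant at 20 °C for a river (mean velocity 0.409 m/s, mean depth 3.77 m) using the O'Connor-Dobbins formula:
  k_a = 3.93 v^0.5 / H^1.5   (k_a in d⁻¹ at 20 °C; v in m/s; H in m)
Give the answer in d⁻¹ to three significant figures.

k_a ≈ 0.343 d⁻¹

k_a = 3.93 × 0.409^0.5 / 3.77^1.5 = 3.93 × 0.6395 / 7.320 = 0.3434 d⁻¹.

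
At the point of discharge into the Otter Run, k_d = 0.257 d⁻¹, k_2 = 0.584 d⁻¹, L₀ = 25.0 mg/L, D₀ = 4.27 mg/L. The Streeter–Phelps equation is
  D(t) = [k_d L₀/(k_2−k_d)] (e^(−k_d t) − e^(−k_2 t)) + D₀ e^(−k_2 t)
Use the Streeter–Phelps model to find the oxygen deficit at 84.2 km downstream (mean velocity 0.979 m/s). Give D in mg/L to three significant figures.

D ≈ 6.61 mg/L

Travel time t = x/v = 84.2 km / (0.979 m/s) = 84200 m / 0.979 m/s = 86010 s = 0.9954 d.
k_d L₀/(k_2−k_d) = 0.257×25.0/(0.584−0.257) = 6.425/0.3270 = 19.65 mg/L.
e^(−k_d t) = e^(−0.257×0.9954) = 0.7743; e^(−k_2 t) = e^(−0.584×0.9954) = 0.5591.
D = 19.65 × (0.7743 − 0.5591) + 4.27 × 0.5591 = 4.227 + 2.388 = 6.614 mg/L.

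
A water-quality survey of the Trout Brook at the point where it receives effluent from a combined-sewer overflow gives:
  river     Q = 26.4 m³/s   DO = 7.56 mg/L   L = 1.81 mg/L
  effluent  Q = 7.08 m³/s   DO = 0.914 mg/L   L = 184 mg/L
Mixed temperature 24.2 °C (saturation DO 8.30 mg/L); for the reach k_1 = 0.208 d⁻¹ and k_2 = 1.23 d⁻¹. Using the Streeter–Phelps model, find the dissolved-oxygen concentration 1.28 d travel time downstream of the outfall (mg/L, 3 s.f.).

DO ≈ 3.27 mg/L

Mixed DO = (26.4×7.56 + 7.08×0.914)/(26.4+7.08) = 206.1/33.48 = 6.155 mg/L.
Mixed L₀ = (26.4×1.81 + 7.08×184)/(33.48) = 1351/33.48 = 40.34 mg/L.
Initial deficit D₀ = C_s − DO₀ = 8.30 − 6.155 = 2.145 mg/L.
D(1.28) = [0.208×40.34/(1.23−0.208)](e^(−0.208×1.28) − e^(−1.23×1.28)) + 2.145 e^(−1.23×1.28)
= 8.210 × (0.7663 − 0.2071) + 2.145 × 0.2071 = 5.035 mg/L.
DO = 8.30 − 5.035 = 3.265 mg/L.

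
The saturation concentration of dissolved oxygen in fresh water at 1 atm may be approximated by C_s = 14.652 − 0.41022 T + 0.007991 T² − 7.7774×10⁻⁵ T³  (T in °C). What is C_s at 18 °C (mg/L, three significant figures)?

C_s ≈ 9.40 mg/L

C_s = 14.652 − 0.41022×18 + 0.007991×18² − 7.7774×10⁻⁵×18³ = 9.404 mg/L.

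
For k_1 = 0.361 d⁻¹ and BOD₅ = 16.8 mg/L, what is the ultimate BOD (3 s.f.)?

BOD₅ = L₀(1 − e^(−5k_1)) ⇒ L₀ = BOD₅ / (1 − e^(−5×0.361))
= 16.8 / (1 − 0.1645) = 16.8 / 0.8355 = 20.11 mg/L.

L₀ ≈ 20.1 mg/L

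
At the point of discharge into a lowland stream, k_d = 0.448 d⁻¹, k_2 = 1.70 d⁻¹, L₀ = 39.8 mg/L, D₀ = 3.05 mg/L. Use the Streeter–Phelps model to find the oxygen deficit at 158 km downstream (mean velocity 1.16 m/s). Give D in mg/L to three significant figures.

D ≈ 6.26 mg/L

Travel time t = x/v = 158 km / (1.16 m/s) = 158000 m / 1.16 m/s = 136200 s = 1.576 d.
k_d L₀/(k_2−k_d) = 0.448×39.8/(1.70−0.448) = 17.83/1.252 = 14.24 mg/L.
e^(−k_d t) = e^(−0.448×1.576) = 0.4935; e^(−k_2 t) = e^(−1.70×1.576) = 0.06856.
D = 14.24 × (0.4935 − 0.06856) + 3.05 × 0.06856 = 6.052 + 0.2091 = 6.261 mg/L.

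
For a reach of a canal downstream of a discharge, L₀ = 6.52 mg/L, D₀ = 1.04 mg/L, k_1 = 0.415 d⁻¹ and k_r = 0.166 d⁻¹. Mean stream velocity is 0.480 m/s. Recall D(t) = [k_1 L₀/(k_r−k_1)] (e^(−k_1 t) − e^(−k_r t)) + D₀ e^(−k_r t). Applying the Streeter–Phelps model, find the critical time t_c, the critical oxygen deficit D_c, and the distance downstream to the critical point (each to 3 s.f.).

At the critical point dD/dt = 0, so k_1 L₀ e^(−k_1 t) = k_r D. Substituting D(t) from the Streeter–Phelps equation and solving for t gives
t_c = ln[(k_r/k_1)(1 − D₀(k_r−k_1)/(k_1 L₀))] / (k_r−k_1).
Here k_r−k_1 = -0.2490 d⁻¹ and 1 − D₀(k_r−k_1)/(k_1 L₀) = 1 − 1.04×-0.2490/(0.415×6.52) = 1.096, so
t_c = ln(0.4000 × 1.096) / -0.2490 = -0.8249 / -0.2490 = 3.313 d.
D_c = (k_1/k_r) L₀ e^(−k_1 t_c) = (0.415/0.166) × 6.52 × e^(−0.415×3.313) = 2.500 × 6.52 × 0.2529 = 4.122 mg/L.
x_c = v t_c = 0.480 m/s × 3.313 d × 86400 s/d = 137400 m ≈ 137 km.

t_c ≈ 3.31 d; D_c ≈ 4.12 mg/L; x_c ≈ 137 km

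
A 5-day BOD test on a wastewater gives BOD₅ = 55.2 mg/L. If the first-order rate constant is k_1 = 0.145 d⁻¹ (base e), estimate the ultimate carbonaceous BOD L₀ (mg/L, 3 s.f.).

L₀ ≈ 107 mg/L

BOD₅ = L₀(1 − e^(−5k_1)) ⇒ L₀ = BOD₅ / (1 − e^(−5×0.145))
= 55.2 / (1 − 0.4843) = 55.2 / 0.5157 = 107.0 mg/L.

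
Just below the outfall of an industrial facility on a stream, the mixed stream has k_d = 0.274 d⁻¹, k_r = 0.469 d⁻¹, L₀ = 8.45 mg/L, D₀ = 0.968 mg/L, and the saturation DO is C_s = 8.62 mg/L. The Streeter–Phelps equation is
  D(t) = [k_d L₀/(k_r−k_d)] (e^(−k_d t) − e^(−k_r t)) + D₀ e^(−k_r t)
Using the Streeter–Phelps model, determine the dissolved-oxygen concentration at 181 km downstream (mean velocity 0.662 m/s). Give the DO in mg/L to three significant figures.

Travel time t = x/v = 181 km / (0.662 m/s) = 181000 m / 0.662 m/s = 273400 s = 3.165 d.
k_d L₀/(k_r−k_d) = 0.274×8.45/(0.469−0.274) = 2.315/0.1950 = 11.87 mg/L.
e^(−k_d t) = e^(−0.274×3.165) = 0.4202; e^(−k_r t) = e^(−0.469×3.165) = 0.2267.
D = 11.87 × (0.4202 − 0.2267) + 0.968 × 0.2267 = 2.297 + 0.2194 = 2.517 mg/L.
DO = C_s − D = 8.62 − 2.517 = 6.103 mg/L.

DO ≈ 6.10 mg/L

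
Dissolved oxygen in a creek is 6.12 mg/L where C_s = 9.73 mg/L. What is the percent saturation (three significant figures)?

% saturation = C/C_s × 100 = 6.12/9.73 × 100 = 62.9 %.

62.9 % saturation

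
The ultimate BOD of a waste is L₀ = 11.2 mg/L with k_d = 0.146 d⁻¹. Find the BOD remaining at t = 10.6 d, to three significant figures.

L ≈ 2.38 mg/L

L_t = L₀ e^(−k_d t) = 11.2 × e^(−0.146×10.6) = 11.2 × 0.2128 = 2.383 mg/L.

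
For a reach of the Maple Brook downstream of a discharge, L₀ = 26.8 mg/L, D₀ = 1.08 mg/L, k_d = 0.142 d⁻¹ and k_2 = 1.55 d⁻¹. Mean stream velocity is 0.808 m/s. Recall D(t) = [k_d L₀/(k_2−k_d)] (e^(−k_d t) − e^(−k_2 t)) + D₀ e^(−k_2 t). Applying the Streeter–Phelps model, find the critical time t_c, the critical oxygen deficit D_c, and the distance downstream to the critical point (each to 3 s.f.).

t_c ≈ 1.34 d; D_c ≈ 2.03 mg/L; x_c ≈ 93.2 km

t_c = [1/(k_2−k_d)] ln[(k_2/k_d)(1 − D₀(k_2−k_d)/(k_d L₀))]
= [1/(1.55−0.142)] ln[(1.55/0.142)(1 − 1.08×1.408/(0.142×26.8))]
= (1/1.408) ln[10.92 × 0.6004] = 0.7102 × ln(6.554) = 0.7102 × 1.880 = 1.335 d.
D_c = (k_d/k_2) L₀ e^(−k_d t_c) = (0.142/1.55) × 26.8 × e^(−0.142×1.335) = 0.09161 × 26.8 × 0.8273 = 2.031 mg/L.
x_c = v t_c = 0.808 m/s × 1.335 d × 86400 s/d = 93220 m ≈ 93.2 km.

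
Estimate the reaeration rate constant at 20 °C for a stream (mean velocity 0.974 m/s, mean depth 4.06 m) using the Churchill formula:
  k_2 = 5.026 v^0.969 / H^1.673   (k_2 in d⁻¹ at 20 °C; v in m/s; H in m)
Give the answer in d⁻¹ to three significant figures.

k_2 ≈ 0.470 d⁻¹

k_2 = 5.026 × 0.974^0.969 / 4.06^1.673 = 5.026 × 0.9748 / 10.42 = 0.4700 d⁻¹.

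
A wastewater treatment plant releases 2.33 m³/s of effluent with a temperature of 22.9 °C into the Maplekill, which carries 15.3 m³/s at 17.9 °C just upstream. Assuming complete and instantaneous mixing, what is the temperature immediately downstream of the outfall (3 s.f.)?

18.6 °C

Flow-weighted mixing: C = (Q_r C_r + Q_w C_w)/(Q_r + Q_w)
= (15.3×17.9 + 2.33×22.9)/(15.3 + 2.33) = 327.2/17.63 = 18.56 °C.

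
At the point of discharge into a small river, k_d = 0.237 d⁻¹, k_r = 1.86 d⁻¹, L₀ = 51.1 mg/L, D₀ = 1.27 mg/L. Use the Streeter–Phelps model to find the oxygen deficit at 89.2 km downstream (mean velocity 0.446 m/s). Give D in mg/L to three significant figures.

Travel time t = x/v = 89.2 km / (0.446 m/s) = 89200 m / 0.446 m/s = 200000 s = 2.315 d.
k_d L₀/(k_r−k_d) = 0.237×51.1/(1.86−0.237) = 12.11/1.623 = 7.462 mg/L.
e^(−k_d t) = e^(−0.237×2.315) = 0.5778; e^(−k_r t) = e^(−1.86×2.315) = 0.01349.
D = 7.462 × (0.5778 − 0.01349) + 1.27 × 0.01349 = 4.210 + 0.01714 = 4.228 mg/L.

D ≈ 4.23 mg/L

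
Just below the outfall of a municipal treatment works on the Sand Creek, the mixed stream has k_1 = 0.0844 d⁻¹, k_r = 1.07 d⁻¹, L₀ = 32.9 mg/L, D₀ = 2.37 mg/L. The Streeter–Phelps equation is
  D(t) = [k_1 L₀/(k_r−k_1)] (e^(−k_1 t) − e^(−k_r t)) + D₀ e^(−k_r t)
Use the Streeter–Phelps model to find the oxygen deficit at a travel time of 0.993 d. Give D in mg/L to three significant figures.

D ≈ 2.44 mg/L

k_1 L₀/(k_r−k_1) = 0.0844×32.9/(1.07−0.0844) = 2.777/0.9856 = 2.817 mg/L.
e^(−k_1 t) = e^(−0.0844×0.9930) = 0.9196; e^(−k_r t) = e^(−1.07×0.9930) = 0.3456.
D = 2.817 × (0.9196 − 0.3456) + 2.37 × 0.3456 = 1.617 + 0.8190 = 2.436 mg/L.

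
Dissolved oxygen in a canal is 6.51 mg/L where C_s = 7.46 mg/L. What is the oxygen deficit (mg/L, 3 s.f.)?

D ≈ 0.950 mg/L

D = C_s − C = 7.46 − 6.51 = 0.950 mg/L.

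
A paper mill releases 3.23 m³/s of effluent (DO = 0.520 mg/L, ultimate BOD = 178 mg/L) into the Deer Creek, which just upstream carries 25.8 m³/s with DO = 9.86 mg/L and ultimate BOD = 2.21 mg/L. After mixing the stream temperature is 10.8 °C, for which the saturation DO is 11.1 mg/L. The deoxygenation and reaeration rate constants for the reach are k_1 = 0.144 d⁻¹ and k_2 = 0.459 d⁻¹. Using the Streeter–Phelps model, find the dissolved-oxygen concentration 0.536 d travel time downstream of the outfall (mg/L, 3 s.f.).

DO ≈ 7.89 mg/L

Mixed DO = (25.8×9.86 + 3.23×0.520)/(25.8+3.23) = 256.1/29.03 = 8.821 mg/L.
Mixed L₀ = (25.8×2.21 + 3.23×178)/(29.03) = 632.0/29.03 = 21.77 mg/L.
Initial deficit D₀ = C_s − DO₀ = 11.1 − 8.821 = 2.279 mg/L.
D(0.536) = [0.144×21.77/(0.459−0.144)](e^(−0.144×0.536) − e^(−0.459×0.536)) + 2.279 e^(−0.459×0.536)
= 9.952 × (0.9257 − 0.7819) + 2.279 × 0.7819 = 3.213 mg/L.
DO = 11.1 − 3.213 = 7.887 mg/L.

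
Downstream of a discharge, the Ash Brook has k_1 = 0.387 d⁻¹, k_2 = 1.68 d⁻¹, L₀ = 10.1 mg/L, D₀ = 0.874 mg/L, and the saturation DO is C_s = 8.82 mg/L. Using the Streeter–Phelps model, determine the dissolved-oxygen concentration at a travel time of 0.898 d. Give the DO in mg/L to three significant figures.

DO ≈ 7.16 mg/L

k_1 L₀/(k_2−k_1) = 0.387×10.1/(1.68−0.387) = 3.909/1.293 = 3.023 mg/L.
e^(−k_1 t) = e^(−0.387×0.8980) = 0.7064; e^(−k_2 t) = e^(−1.68×0.8980) = 0.2212.
D = 3.023 × (0.7064 − 0.2212) + 0.874 × 0.2212 = 1.467 + 0.1933 = 1.660 mg/L.
DO = C_s − D = 8.82 − 1.660 = 7.160 mg/L.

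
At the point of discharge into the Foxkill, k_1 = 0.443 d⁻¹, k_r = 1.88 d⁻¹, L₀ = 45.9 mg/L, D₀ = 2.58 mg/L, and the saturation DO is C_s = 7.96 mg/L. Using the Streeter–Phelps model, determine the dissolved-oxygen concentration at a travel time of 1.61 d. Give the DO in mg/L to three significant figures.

k_1 L₀/(k_r−k_1) = 0.443×45.9/(1.88−0.443) = 20.33/1.437 = 14.15 mg/L.
e^(−k_1 t) = e^(−0.443×1.610) = 0.4901; e^(−k_r t) = e^(−1.88×1.610) = 0.04847.
D = 14.15 × (0.4901 − 0.04847) + 2.58 × 0.04847 = 6.249 + 0.1251 = 6.374 mg/L.
DO = C_s − D = 7.96 − 6.374 = 1.586 mg/L.

DO ≈ 1.59 mg/L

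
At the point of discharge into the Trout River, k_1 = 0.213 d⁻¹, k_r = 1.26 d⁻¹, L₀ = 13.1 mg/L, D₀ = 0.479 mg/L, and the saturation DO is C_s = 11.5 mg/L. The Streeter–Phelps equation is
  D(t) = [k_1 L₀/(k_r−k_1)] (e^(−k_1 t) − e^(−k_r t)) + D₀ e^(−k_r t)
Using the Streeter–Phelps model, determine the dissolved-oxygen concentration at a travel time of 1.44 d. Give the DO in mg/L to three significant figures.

k_1 L₀/(k_r−k_1) = 0.213×13.1/(1.26−0.213) = 2.790/1.047 = 2.665 mg/L.
e^(−k_1 t) = e^(−0.213×1.440) = 0.7359; e^(−k_r t) = e^(−1.26×1.440) = 0.1629.
D = 2.665 × (0.7359 − 0.1629) + 0.479 × 0.1629 = 1.527 + 0.07805 = 1.605 mg/L.
DO = C_s − D = 11.5 − 1.605 = 9.895 mg/L.

DO ≈ 9.90 mg/L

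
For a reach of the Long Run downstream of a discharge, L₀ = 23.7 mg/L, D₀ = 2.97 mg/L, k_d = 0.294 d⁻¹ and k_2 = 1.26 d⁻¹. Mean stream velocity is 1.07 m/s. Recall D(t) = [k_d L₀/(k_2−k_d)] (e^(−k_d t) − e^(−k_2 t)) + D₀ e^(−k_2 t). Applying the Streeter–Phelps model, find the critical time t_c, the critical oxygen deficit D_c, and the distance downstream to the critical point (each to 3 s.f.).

With k_2/k_d = 4.286 and 1 − D₀(k_2−k_d)/(k_d L₀) = 0.5882,
t_c = ln(4.286 × 0.5882) / (1.26 − 0.294) = ln(2.521) / 0.9660 = 0.9247/0.9660 = 0.9572 d.
L(t_c) = L₀ e^(−k_d t_c) = 23.7 × 0.7547 = 17.89 mg/L, and at the critical point k_2 D_c = k_d L, so D_c = (0.294/1.26) × 17.89 = 4.174 mg/L.
x_c = v t_c = 1.07 m/s × 0.9572 d × 86400 s/d = 88490 m ≈ 88.5 km.

t_c ≈ 0.957 d; D_c ≈ 4.17 mg/L; x_c ≈ 88.5 km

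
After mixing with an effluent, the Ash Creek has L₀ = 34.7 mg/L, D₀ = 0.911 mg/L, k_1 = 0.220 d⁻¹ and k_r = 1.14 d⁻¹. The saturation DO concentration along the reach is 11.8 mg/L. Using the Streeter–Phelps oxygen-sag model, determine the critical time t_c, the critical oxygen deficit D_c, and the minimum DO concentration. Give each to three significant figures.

With k_r/k_1 = 5.182 and 1 − D₀(k_r−k_1)/(k_1 L₀) = 0.8902,
t_c = ln(5.182 × 0.8902) / (1.14 − 0.220) = ln(4.613) / 0.9200 = 1.529/0.9200 = 1.662 d.
D_c = (k_1/k_r) L₀ e^(−k_1 t_c) = (0.220/1.14) × 34.7 × e^(−0.220×1.662) = 0.1930 × 34.7 × 0.6938 = 4.646 mg/L.
Minimum DO = C_s − D_c = 11.8 − 4.646 = 7.154 mg/L.

t_c ≈ 1.66 d; D_c ≈ 4.65 mg/L; min DO ≈ 7.15 mg/L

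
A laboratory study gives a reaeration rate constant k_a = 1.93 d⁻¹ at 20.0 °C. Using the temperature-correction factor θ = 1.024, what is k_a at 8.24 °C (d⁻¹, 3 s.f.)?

k_a ≈ 1.46 d⁻¹

k_a(T₂) = k_a(T₁) · θ^(T₂−T₁) = 1.93 × 1.024^(8.24−20.0)
= 1.93 × 1.024^-11.8 = 1.93 × 0.7566 = 1.460 d⁻¹.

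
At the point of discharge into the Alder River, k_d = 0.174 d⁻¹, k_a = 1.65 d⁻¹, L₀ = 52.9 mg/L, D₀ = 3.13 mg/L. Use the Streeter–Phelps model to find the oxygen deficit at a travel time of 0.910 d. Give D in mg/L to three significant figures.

D ≈ 4.63 mg/L

k_d L₀/(k_a−k_d) = 0.174×52.9/(1.65−0.174) = 9.205/1.476 = 6.236 mg/L.
e^(−k_d t) = e^(−0.174×0.9100) = 0.8536; e^(−k_a t) = e^(−1.65×0.9100) = 0.2228.
D = 6.236 × (0.8536 − 0.2228) + 3.13 × 0.2228 = 3.934 + 0.6974 = 4.631 mg/L.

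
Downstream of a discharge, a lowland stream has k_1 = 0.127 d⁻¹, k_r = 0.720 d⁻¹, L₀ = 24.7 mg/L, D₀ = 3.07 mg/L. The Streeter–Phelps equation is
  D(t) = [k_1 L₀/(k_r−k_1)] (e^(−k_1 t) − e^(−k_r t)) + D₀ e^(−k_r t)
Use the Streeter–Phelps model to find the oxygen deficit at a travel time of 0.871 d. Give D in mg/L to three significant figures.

D ≈ 3.55 mg/L

k_1 L₀/(k_r−k_1) = 0.127×24.7/(0.720−0.127) = 3.137/0.5930 = 5.290 mg/L.
e^(−k_1 t) = e^(−0.127×0.8710) = 0.8953; e^(−k_r t) = e^(−0.720×0.8710) = 0.5341.
D = 5.290 × (0.8953 − 0.5341) + 3.07 × 0.5341 = 1.910 + 1.640 = 3.550 mg/L.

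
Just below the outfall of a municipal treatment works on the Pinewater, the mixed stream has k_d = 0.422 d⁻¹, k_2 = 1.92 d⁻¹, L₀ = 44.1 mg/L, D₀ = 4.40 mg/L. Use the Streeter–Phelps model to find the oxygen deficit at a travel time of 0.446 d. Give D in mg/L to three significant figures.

k_d L₀/(k_2−k_d) = 0.422×44.1/(1.92−0.422) = 18.61/1.498 = 12.42 mg/L.
e^(−k_d t) = e^(−0.422×0.4460) = 0.8284; e^(−k_2 t) = e^(−1.92×0.4460) = 0.4247.
D = 12.42 × (0.8284 − 0.4247) + 4.40 × 0.4247 = 5.016 + 1.869 = 6.884 mg/L.

D ≈ 6.88 mg/L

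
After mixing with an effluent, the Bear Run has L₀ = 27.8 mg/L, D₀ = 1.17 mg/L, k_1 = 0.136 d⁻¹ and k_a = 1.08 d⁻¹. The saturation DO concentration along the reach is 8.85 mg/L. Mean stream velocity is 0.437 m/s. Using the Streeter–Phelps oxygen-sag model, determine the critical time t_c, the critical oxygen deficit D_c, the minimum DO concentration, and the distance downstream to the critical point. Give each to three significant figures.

t_c ≈ 1.83 d; D_c ≈ 2.73 mg/L; min DO ≈ 6.12 mg/L; x_c ≈ 69.1 km

At the critical point dD/dt = 0, so k_1 L₀ e^(−k_1 t) = k_a D. Substituting D(t) from the Streeter–Phelps equation and solving for t gives
t_c = ln[(k_a/k_1)(1 − D₀(k_a−k_1)/(k_1 L₀))] / (k_a−k_1).
Here k_a−k_1 = 0.9440 d⁻¹ and 1 − D₀(k_a−k_1)/(k_1 L₀) = 1 − 1.17×0.9440/(0.136×27.8) = 0.7079, so
t_c = ln(7.941 × 0.7079) / 0.9440 = 1.727 / 0.9440 = 1.829 d.
D_c = (k_1/k_a) L₀ e^(−k_1 t_c) = (0.136/1.08) × 27.8 × e^(−0.136×1.829) = 0.1259 × 27.8 × 0.7798 = 2.730 mg/L.
Minimum DO = C_s − D_c = 8.85 − 2.730 = 6.120 mg/L.
x_c = v t_c = 0.437 m/s × 1.829 d × 86400 s/d = 69060 m ≈ 69.1 km.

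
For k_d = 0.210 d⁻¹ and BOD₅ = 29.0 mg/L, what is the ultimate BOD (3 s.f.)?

L₀ ≈ 44.6 mg/L

BOD₅ = L₀(1 − e^(−5k_d)) ⇒ L₀ = BOD₅ / (1 − e^(−5×0.210))
= 29.0 / (1 − 0.3499) = 29.0 / 0.6501 = 44.61 mg/L.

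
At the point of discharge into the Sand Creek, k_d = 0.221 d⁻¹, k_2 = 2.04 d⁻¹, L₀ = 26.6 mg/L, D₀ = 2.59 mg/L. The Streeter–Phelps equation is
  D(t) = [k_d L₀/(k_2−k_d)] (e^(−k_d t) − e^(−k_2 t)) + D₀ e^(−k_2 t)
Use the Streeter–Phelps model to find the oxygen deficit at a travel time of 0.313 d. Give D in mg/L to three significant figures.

D ≈ 2.68 mg/L

k_d L₀/(k_2−k_d) = 0.221×26.6/(2.04−0.221) = 5.879/1.819 = 3.232 mg/L.
e^(−k_d t) = e^(−0.221×0.3130) = 0.9332; e^(−k_2 t) = e^(−2.04×0.3130) = 0.5281.
D = 3.232 × (0.9332 − 0.5281) + 2.59 × 0.5281 = 1.309 + 1.368 = 2.677 mg/L.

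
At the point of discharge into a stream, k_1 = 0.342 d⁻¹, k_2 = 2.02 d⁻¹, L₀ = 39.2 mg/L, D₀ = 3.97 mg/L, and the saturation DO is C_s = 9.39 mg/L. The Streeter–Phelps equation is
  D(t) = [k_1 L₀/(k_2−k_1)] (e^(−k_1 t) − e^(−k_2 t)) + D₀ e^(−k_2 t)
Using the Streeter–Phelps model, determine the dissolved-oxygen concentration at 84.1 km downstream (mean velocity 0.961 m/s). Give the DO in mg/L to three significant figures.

DO ≈ 4.26 mg/L

Travel time t = x/v = 84.1 km / (0.961 m/s) = 84100 m / 0.961 m/s = 87510 s = 1.013 d.
k_1 L₀/(k_2−k_1) = 0.342×39.2/(2.02−0.342) = 13.41/1.678 = 7.990 mg/L.
e^(−k_1 t) = e^(−0.342×1.013) = 0.7072; e^(−k_2 t) = e^(−2.02×1.013) = 0.1292.
D = 7.990 × (0.7072 − 0.1292) + 3.97 × 0.1292 = 4.618 + 0.5131 = 5.131 mg/L.
DO = C_s − D = 9.39 − 5.131 = 4.259 mg/L.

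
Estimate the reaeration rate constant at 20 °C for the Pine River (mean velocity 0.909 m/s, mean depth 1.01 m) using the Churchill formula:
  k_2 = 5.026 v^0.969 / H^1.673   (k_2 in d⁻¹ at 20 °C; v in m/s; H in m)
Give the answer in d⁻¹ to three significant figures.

k_2 ≈ 4.51 d⁻¹

k_2 = 5.026 × 0.909^0.969 / 1.01^1.673 = 5.026 × 0.9117 / 1.017 = 4.507 d⁻¹.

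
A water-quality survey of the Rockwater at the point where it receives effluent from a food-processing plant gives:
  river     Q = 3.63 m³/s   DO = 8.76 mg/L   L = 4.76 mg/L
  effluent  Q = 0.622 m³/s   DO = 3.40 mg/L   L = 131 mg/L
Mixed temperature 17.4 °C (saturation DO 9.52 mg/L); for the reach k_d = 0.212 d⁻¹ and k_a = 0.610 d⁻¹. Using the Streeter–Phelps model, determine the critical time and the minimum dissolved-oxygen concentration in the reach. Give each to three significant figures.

t_c ≈ 2.32 d; minimum DO ≈ 4.58 mg/L

Mixed DO = (3.63×8.76 + 0.622×3.40)/(3.63+0.622) = 33.91/4.252 = 7.976 mg/L.
Mixed L₀ = (3.63×4.76 + 0.622×131)/(4.252) = 98.76/4.252 = 23.23 mg/L.
Initial deficit D₀ = C_s − DO₀ = 9.52 − 7.976 = 1.544 mg/L.
t_c = (1/0.3980) ln[(0.610/0.212)(1 − 1.544×0.3980/(0.212×23.23))] = 2.513 × ln(2.518) = 2.321 d.
D_c = (0.212/0.610) × 23.23 × e^(−0.212×2.321) = 0.3475 × 23.23 × 0.6114 = 4.936 mg/L.
Minimum DO = 9.52 − 4.936 = 4.584 mg/L.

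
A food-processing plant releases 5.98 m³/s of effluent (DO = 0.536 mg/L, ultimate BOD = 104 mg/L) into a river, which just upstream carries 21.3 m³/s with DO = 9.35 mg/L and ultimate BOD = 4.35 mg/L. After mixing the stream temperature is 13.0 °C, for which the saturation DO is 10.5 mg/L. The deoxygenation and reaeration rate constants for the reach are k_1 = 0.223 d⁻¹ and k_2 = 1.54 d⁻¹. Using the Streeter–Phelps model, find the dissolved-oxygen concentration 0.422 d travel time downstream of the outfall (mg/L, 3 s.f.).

DO ≈ 7.17 mg/L

Mixed DO = (21.3×9.35 + 5.98×0.536)/(21.3+5.98) = 202.4/27.28 = 7.418 mg/L.
Mixed L₀ = (21.3×4.35 + 5.98×104)/(27.28) = 714.6/27.28 = 26.19 mg/L.
Initial deficit D₀ = C_s − DO₀ = 10.5 − 7.418 = 3.082 mg/L.
D(0.422) = [0.223×26.19/(1.54−0.223)](e^(−0.223×0.422) − e^(−1.54×0.422)) + 3.082 e^(−1.54×0.422)
= 4.435 × (0.9102 − 0.5221) + 3.082 × 0.5221 = 3.330 mg/L.
DO = 10.5 − 3.330 = 7.170 mg/L.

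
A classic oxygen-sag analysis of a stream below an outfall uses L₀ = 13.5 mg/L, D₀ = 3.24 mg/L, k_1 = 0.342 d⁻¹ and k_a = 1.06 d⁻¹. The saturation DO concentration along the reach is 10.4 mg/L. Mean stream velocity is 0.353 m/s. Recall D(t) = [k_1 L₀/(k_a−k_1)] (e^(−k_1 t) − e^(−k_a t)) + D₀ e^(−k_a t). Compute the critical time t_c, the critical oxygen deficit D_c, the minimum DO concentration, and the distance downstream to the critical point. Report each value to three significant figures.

t_c ≈ 0.599 d; D_c ≈ 3.55 mg/L; min DO ≈ 6.85 mg/L; x_c ≈ 18.3 km

With k_a/k_1 = 3.099 and 1 − D₀(k_a−k_1)/(k_1 L₀) = 0.4961,
t_c = ln(3.099 × 0.4961) / (1.06 − 0.342) = ln(1.538) / 0.7180 = 0.4303/0.7180 = 0.5993 d.
D_c = (k_1/k_a) L₀ e^(−k_1 t_c) = (0.342/1.06) × 13.5 × e^(−0.342×0.5993) = 0.3226 × 13.5 × 0.8147 = 3.548 mg/L.
Minimum DO = C_s − D_c = 10.4 − 3.548 = 6.852 mg/L.
x_c = v t_c = 0.353 m/s × 0.5993 d × 86400 s/d = 18280 m ≈ 18.3 km.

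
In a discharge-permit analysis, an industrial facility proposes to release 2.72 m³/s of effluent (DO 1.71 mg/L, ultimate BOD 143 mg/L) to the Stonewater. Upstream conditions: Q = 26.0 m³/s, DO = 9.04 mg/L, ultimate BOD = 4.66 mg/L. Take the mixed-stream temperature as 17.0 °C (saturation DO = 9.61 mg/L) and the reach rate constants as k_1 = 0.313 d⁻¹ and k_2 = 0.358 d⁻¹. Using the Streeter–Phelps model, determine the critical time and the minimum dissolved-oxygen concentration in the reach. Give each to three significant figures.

Mixed DO = (26.0×9.04 + 2.72×1.71)/(26.0+2.72) = 239.7/28.72 = 8.346 mg/L.
Mixed L₀ = (26.0×4.66 + 2.72×143)/(28.72) = 510.1/28.72 = 17.76 mg/L.
Initial deficit D₀ = C_s − DO₀ = 9.61 − 8.346 = 1.264 mg/L.
t_c = (1/0.04500) ln[(0.358/0.313)(1 − 1.264×0.04500/(0.313×17.76))] = 22.22 × ln(1.132) = 2.757 d.
D_c = (0.313/0.358) × 17.76 × e^(−0.313×2.757) = 0.8743 × 17.76 × 0.4220 = 6.553 mg/L.
Minimum DO = 9.61 − 6.553 = 3.057 mg/L.

t_c ≈ 2.76 d; minimum DO ≈ 3.06 mg/L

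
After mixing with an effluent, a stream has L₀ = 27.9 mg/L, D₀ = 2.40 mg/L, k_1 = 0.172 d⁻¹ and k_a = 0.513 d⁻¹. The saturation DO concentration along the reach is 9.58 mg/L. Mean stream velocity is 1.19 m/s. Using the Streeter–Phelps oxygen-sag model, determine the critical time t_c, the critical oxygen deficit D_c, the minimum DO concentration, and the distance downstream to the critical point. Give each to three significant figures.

t_c ≈ 2.66 d; D_c ≈ 5.92 mg/L; min DO ≈ 3.66 mg/L; x_c ≈ 273 km

t_c = [1/(k_a−k_1)] ln[(k_a/k_1)(1 − D₀(k_a−k_1)/(k_1 L₀))]
= [1/(0.513−0.172)] ln[(0.513/0.172)(1 − 2.40×0.3410/(0.172×27.9))]
= (1/0.3410) ln[2.983 × 0.8295] = 2.933 × ln(2.474) = 2.933 × 0.9058 = 2.656 d.
D_c = (k_1/k_a) L₀ e^(−k_1 t_c) = (0.172/0.513) × 27.9 × e^(−0.172×2.656) = 0.3353 × 27.9 × 0.6333 = 5.924 mg/L.
Minimum DO = C_s − D_c = 9.58 − 5.924 = 3.656 mg/L.
x_c = v t_c = 1.19 m/s × 2.656 d × 86400 s/d = 273100 m ≈ 273 km.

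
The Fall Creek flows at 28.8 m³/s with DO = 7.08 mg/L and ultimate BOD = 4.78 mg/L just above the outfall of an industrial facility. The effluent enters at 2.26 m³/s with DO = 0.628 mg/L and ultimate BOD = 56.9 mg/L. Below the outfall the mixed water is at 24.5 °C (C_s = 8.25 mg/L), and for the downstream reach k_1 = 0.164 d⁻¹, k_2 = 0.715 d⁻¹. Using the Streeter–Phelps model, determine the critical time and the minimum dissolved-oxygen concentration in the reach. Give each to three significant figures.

Mixed DO = (28.8×7.08 + 2.26×0.628)/(28.8+2.26) = 205.3/31.06 = 6.611 mg/L.
Mixed L₀ = (28.8×4.78 + 2.26×56.9)/(31.06) = 266.3/31.06 = 8.572 mg/L.
Initial deficit D₀ = C_s − DO₀ = 8.25 − 6.611 = 1.639 mg/L.
t_c = (1/0.5510) ln[(0.715/0.164)(1 − 1.639×0.5510/(0.164×8.572))] = 1.815 × ln(1.558) = 0.8052 d.
D_c = (0.164/0.715) × 8.572 × e^(−0.164×0.8052) = 0.2294 × 8.572 × 0.8763 = 1.723 mg/L.
Minimum DO = 8.25 − 1.723 = 6.527 mg/L.

t_c ≈ 0.805 d; minimum DO ≈ 6.53 mg/L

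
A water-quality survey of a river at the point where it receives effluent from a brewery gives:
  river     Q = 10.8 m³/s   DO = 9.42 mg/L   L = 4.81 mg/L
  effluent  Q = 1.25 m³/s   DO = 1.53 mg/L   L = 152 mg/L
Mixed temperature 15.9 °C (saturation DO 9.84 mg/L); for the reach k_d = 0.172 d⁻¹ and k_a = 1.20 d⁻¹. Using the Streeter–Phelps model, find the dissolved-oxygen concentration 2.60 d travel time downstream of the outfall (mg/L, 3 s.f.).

Mixed DO = (10.8×9.42 + 1.25×1.53)/(10.8+1.25) = 103.6/12.05 = 8.602 mg/L.
Mixed L₀ = (10.8×4.81 + 1.25×152)/(12.05) = 241.9/12.05 = 20.08 mg/L.
Initial deficit D₀ = C_s − DO₀ = 9.84 − 8.602 = 1.238 mg/L.
D(2.60) = [0.172×20.08/(1.20−0.172)](e^(−0.172×2.60) − e^(−1.20×2.60)) + 1.238 e^(−1.20×2.60)
= 3.359 × (0.6394 − 0.04416) + 1.238 × 0.04416 = 2.054 mg/L.
DO = 9.84 − 2.054 = 7.786 mg/L.

DO ≈ 7.79 mg/L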